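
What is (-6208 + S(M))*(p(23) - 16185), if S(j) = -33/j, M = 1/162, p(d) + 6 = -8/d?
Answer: 4302721154/23 ≈ 1.8707e+8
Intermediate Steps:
p(d) = -6 - 8/d
M = 1/162 ≈ 0.0061728
(-6208 + S(M))*(p(23) - 16185) = (-6208 - 33/1/162)*((-6 - 8/23) - 16185) = (-6208 - 33*162)*((-6 - 8*1/23) - 16185) = (-6208 - 5346)*((-6 - 8/23) - 16185) = -11554*(-146/23 - 16185) = -11554*(-372401/23) = 4302721154/23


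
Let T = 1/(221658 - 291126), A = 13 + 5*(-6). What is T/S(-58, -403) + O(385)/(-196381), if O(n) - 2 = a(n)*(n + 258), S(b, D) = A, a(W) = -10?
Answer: 7591381549/231917320236 ≈ 0.032733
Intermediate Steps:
A = -17 (A = 13 - 30 = -17)
S(b, D) = -17
T = -1/69468 (T = 1/(-69468) = -1/69468 ≈ -1.4395e-5)
O(n) = -2578 - 10*n (O(n) = 2 - 10*(n + 258) = 2 - 10*(258 + n) = 2 + (-2580 - 10*n) = -2578 - 10*n)
T/S(-58, -403) + O(385)/(-196381) = -1/69468/(-17) + (-2578 - 10*385)/(-196381) = -1/69468*(-1/17) + (-2578 - 3850)*(-1/196381) = 1/1180956 - 6428*(-1/196381) = 1/1180956 + 6428/196381 = 7591381549/231917320236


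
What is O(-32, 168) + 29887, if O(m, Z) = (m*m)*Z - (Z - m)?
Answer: 201719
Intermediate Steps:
O(m, Z) = m - Z + Z*m² (O(m, Z) = m²*Z + (m - Z) = Z*m² + (m - Z) = m - Z + Z*m²)
O(-32, 168) + 29887 = (-32 - 1*168 + 168*(-32)²) + 29887 = (-32 - 168 + 168*1024) + 29887 = (-32 - 168 + 172032) + 29887 = 171832 + 29887 = 201719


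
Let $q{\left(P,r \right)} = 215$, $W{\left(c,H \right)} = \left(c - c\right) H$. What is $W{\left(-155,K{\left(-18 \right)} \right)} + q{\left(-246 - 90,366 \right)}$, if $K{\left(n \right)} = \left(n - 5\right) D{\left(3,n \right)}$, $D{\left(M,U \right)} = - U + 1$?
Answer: $215$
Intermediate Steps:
$D{\left(M,U \right)} = 1 - U$
$K{\left(n \right)} = \left(1 - n\right) \left(-5 + n\right)$ ($K{\left(n \right)} = \left(n - 5\right) \left(1 - n\right) = \left(-5 + n\right) \left(1 - n\right) = \left(1 - n\right) \left(-5 + n\right)$)
$W{\left(c,H \right)} = 0$ ($W{\left(c,H \right)} = 0 H = 0$)
$W{\left(-155,K{\left(-18 \right)} \right)} + q{\left(-246 - 90,366 \right)} = 0 + 215 = 215$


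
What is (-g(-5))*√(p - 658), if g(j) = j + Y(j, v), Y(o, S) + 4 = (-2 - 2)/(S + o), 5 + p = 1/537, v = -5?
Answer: 43*I*√191188110/2685 ≈ 221.44*I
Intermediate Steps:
p = -2684/537 (p = -5 + 1/537 = -2684/537 ≈ -4.9981)
Y(o, S) = -4 - 4/(S + o) (Y(o, S) = -4 + (-2 - 2)/(S + o) = -4 - 4/(S + o))
g(j) = j + 4*(4 - j)/(-5 + j) (g(j) = j + 4*(-1 - 1*(-5) - j)/(-5 + j) = j + 4*(-1 + 5 - j)/(-5 + j) = j + 4*(4 - j)/(-5 + j))
(-g(-5))*√(p - 658) = (-(16 + (-5)² - 9*(-5))/(-5 - 5))*√(-2684/537 - 658) = (-(16 + 25 + 45)/(-10))*√(-356030/537) = (-(-1)*86/10)*(I*√191188110/537) = (-1*(-43/5))*(I*√191188110/537) = 43*(I*√191188110/537)/5 = 43*I*√191188110/2685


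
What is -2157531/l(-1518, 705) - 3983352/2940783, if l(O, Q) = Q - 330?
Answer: -705147138197/122532625 ≈ -5754.8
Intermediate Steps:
l(O, Q) = -330 + Q
-2157531/l(-1518, 705) - 3983352/2940783 = -2157531/(-330 + 705) - 3983352/2940783 = -2157531/375 - 3983352*1/2940783 = -2157531*1/375 - 1327784/980261 = -719177/125 - 1327784/980261 = -705147138197/122532625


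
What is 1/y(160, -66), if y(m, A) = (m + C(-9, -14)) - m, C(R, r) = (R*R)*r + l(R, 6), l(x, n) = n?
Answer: -1/1128 ≈ -0.00088653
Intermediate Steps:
C(R, r) = 6 + r*R² (C(R, r) = (R*R)*r + 6 = R²*r + 6 = r*R² + 6 = 6 + r*R²)
y(m, A) = -1128 (y(m, A) = (m + (6 - 14*(-9)²)) - m = (m + (6 - 14*81)) - m = (m + (6 - 1134)) - m = (m - 1128) - m = (-1128 + m) - m = -1128)
1/y(160, -66) = 1/(-1128) = -1/1128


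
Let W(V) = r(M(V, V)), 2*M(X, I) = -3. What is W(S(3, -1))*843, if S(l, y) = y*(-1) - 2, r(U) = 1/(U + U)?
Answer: -281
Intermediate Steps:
M(X, I) = -3/2 (M(X, I) = (½)*(-3) = -3/2)
r(U) = 1/(2*U)
S(l, y) = -2 - y (S(l, y) = -y - 2 = -2 - y)
W(V) = -⅓ (W(V) = 1/(2*(-3/2)) = (½)*(-⅔) = -⅓)
W(S(3, -1))*843 = -⅓*843 = -281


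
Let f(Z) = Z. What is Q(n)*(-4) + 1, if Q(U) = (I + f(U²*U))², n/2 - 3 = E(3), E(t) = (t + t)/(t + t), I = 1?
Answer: -1052675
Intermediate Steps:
E(t) = 1 (E(t) = (2*t)/((2*t)) = (2*t)*(1/(2*t)) = 1)
n = 8 (n = 6 + 2*1 = 6 + 2 = 8)
Q(U) = (1 + U³)² (Q(U) = (1 + U²*U)² = (1 + U³)²)
Q(n)*(-4) + 1 = (1 + 8³)²*(-4) + 1 = (1 + 512)²*(-4) + 1 = 513²*(-4) + 1 = 263169*(-4) + 1 = -1052676 + 1 = -1052675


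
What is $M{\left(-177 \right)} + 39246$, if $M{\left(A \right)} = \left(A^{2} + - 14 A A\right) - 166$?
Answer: $-368197$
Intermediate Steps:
$M{\left(A \right)} = -166 - 13 A^{2}$ ($M{\left(A \right)} = \left(A^{2} - 14 A^{2}\right) - 166 = - 13 A^{2} - 166 = -166 - 13 A^{2}$)
$M{\left(-177 \right)} + 39246 = \left(-166 - 13 \left(-177\right)^{2}\right) + 39246 = \left(-166 - 407277\right) + 39246 = -407443 + 39246 = -368197$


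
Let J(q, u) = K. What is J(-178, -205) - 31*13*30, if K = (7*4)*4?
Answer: -11978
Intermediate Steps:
K = 112 (K = 28*4 = 112)
J(q, u) = 112
J(-178, -205) - 31*13*30 = 112 - 31*13*30 = 112 - 403*30 = 112 - 1*12090 = 112 - 12090 = -11978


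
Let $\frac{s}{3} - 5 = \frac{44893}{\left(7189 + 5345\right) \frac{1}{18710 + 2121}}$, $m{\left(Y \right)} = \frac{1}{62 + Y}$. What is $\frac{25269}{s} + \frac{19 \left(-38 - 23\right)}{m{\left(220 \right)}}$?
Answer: $- \frac{305668189599132}{935228753} \approx -3.2684 \cdot 10^{5}$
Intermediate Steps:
$s = \frac{935228753}{4178}$ ($s = 15 + 3 \frac{44893}{\left(7189 + 5345\right) \frac{1}{18710 + 2121}} = 15 + 3 \frac{44893}{12534 \cdot \frac{1}{20831}} = 15 + 3 \frac{44893}{\frac{12534}{20831}} = 15 + 3 \cdot 44893 \cdot \frac{20831}{12534} = 15 + 3 \cdot \frac{935166083}{12534} = 15 + \frac{935166083}{4178} = \frac{935228753}{4178} \approx 2.2385 \cdot 10^{5}$)
$\frac{25269}{s} + \frac{19 \left(-38 - 23\right)}{m{\left(220 \right)}} = \frac{25269}{\frac{935228753}{4178}} + \frac{19 \left(-38 - 23\right)}{\frac{1}{62 + 220}} = 25269 \cdot \frac{4178}{935228753} + \frac{19 \left(-61\right)}{\frac{1}{282}} = \frac{105573882}{935228753} - 1159 \frac{1}{\frac{1}{282}} = \frac{105573882}{935228753} - 326838 = - \frac{305668189599132}{935228753}$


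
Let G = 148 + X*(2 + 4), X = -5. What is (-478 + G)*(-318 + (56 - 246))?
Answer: 182880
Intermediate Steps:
G = 118 (G = 148 - 5*(2 + 4) = 148 - 5*6 = 148 - 30 = 118)
(-478 + G)*(-318 + (56 - 246)) = (-478 + 118)*(-318 + (56 - 246)) = -360*(-318 - 190) = -360*(-508) = 182880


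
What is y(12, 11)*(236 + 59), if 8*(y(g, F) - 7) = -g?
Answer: 3245/2 ≈ 1622.5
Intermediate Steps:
y(g, F) = 7 - g/8 (y(g, F) = 7 + (-g)/8 = 7 - g/8)
y(12, 11)*(236 + 59) = (7 - ⅛*12)*(236 + 59) = (7 - 3/2)*295 = (11/2)*295 = 3245/2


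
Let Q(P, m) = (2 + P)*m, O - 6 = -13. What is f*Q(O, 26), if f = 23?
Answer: -2990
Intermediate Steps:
O = -7 (O = 6 - 13 = -7)
Q(P, m) = m*(2 + P)
f*Q(O, 26) = 23*(26*(2 - 7)) = 23*(26*(-5)) = 23*(-130) = -2990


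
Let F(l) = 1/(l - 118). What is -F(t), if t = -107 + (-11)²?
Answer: 1/104 ≈ 0.0096154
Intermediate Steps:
t = 14 (t = -107 + 121 = 14)
F(l) = 1/(-118 + l)
-F(t) = -1/(-118 + 14) = -1/(-104) = -1*(-1/104) = 1/104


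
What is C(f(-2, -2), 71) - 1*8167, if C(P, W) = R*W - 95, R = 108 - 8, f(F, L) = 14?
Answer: -1162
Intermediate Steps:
R = 100
C(P, W) = -95 + 100*W (C(P, W) = 100*W - 95 = -95 + 100*W)
C(f(-2, -2), 71) - 1*8167 = (-95 + 100*71) - 1*8167 = (-95 + 7100) - 8167 = 7005 - 8167 = -1162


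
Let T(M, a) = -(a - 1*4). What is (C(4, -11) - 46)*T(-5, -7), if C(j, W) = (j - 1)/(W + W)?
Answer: -1015/2 ≈ -507.50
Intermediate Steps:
C(j, W) = (-1 + j)/(2*W) (C(j, W) = (-1 + j)/((2*W)) = (-1 + j)*(1/(2*W)) = (-1 + j)/(2*W))
T(M, a) = 4 - a (T(M, a) = -(a - 4) = -(-4 + a) = 4 - a)
(C(4, -11) - 46)*T(-5, -7) = ((½)*(-1 + 4)/(-11) - 46)*(4 - 1*(-7)) = ((½)*(-1/11)*3 - 46)*(4 + 7) = (-3/22 - 46)*11 = -1015/22*11 = -1015/2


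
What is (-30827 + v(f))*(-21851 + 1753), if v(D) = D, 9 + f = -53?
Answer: 620807122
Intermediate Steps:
f = -62 (f = -9 - 53 = -62)
(-30827 + v(f))*(-21851 + 1753) = (-30827 - 62)*(-21851 + 1753) = -30889*(-20098) = 620807122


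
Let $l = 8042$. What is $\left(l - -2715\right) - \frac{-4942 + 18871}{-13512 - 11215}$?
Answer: $\frac{266002268}{24727} \approx 10758.0$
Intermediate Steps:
$\left(l - -2715\right) - \frac{-4942 + 18871}{-13512 - 11215} = \left(8042 - -2715\right) - \frac{-4942 + 18871}{-13512 - 11215} = \left(8042 + 2715\right) - \frac{13929}{-24727} = 10757 - 13929 \left(- \frac{1}{24727}\right) = 10757 - - \frac{13929}{24727} = 10757 + \frac{13929}{24727} = \frac{266002268}{24727}$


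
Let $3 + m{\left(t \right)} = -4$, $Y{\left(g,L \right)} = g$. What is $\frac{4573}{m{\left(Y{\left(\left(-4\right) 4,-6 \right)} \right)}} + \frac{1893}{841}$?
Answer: $- \frac{3832642}{5887} \approx -651.04$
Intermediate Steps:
$m{\left(t \right)} = -7$ ($m{\left(t \right)} = -3 - 4 = -7$)
$\frac{4573}{m{\left(Y{\left(\left(-4\right) 4,-6 \right)} \right)}} + \frac{1893}{841} = \frac{4573}{-7} + \frac{1893}{841} = 4573 \left(- \frac{1}{7}\right) + 1893 \cdot \frac{1}{841} = - \frac{4573}{7} + \frac{1893}{841} = - \frac{3832642}{5887}$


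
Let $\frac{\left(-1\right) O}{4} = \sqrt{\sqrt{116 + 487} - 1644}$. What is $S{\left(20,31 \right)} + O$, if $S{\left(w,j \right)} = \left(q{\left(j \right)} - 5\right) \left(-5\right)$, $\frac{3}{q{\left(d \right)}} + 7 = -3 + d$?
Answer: $\frac{170}{7} - 4 \sqrt{-1644 + 3 \sqrt{67}} \approx 24.286 - 160.97 i$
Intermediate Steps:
$q{\left(d \right)} = \frac{3}{-10 + d}$ ($q{\left(d \right)} = \frac{3}{-7 + \left(-3 + d\right)} = \frac{3}{-10 + d}$)
$O = - 4 \sqrt{-1644 + 3 \sqrt{67}}$ ($O = - 4 \sqrt{\sqrt{116 + 487} - 1644} = - 4 \sqrt{\sqrt{603} - 1644} = - 4 \sqrt{3 \sqrt{67} - 1644} = - 4 \sqrt{-1644 + 3 \sqrt{67}} \approx - 160.97 i$)
$S{\left(w,j \right)} = 25 - \frac{15}{-10 + j}$ ($S{\left(w,j \right)} = \left(\frac{3}{-10 + j} - 5\right) \left(-5\right) = \left(-5 + \frac{3}{-10 + j}\right) \left(-5\right) = 25 - \frac{15}{-10 + j}$)
$S{\left(20,31 \right)} + O = \frac{5 \left(-53 + 5 \cdot 31\right)}{-10 + 31} - 4 i \sqrt{1644 - 3 \sqrt{67}} = \frac{5 \left(-53 + 155\right)}{21} - 4 i \sqrt{1644 - 3 \sqrt{67}} = 5 \cdot \frac{1}{21} \cdot 102 - 4 i \sqrt{1644 - 3 \sqrt{67}} = \frac{170}{7} - 4 i \sqrt{1644 - 3 \sqrt{67}}$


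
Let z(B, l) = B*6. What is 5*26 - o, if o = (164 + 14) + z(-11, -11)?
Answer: 18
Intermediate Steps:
z(B, l) = 6*B
o = 112 (o = (164 + 14) + 6*(-11) = 178 - 66 = 112)
5*26 - o = 5*26 - 1*112 = 130 - 112 = 18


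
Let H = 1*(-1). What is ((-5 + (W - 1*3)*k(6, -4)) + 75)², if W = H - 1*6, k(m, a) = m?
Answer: 100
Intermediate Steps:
H = -1
W = -7 (W = -1 - 1*6 = -1 - 6 = -7)
((-5 + (W - 1*3)*k(6, -4)) + 75)² = ((-5 + (-7 - 1*3)*6) + 75)² = ((-5 + (-7 - 3)*6) + 75)² = ((-5 - 10*6) + 75)² = ((-5 - 60) + 75)² = (-65 + 75)² = 10² = 100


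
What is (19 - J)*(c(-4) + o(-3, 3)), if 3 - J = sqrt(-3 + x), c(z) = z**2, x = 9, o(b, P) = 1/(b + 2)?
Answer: 240 + 15*sqrt(6) ≈ 276.74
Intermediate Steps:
o(b, P) = 1/(2 + b)
J = 3 - sqrt(6) (J = 3 - sqrt(-3 + 9) = 3 - sqrt(6) ≈ 0.55051)
(19 - J)*(c(-4) + o(-3, 3)) = (19 - (3 - sqrt(6)))*((-4)**2 + 1/(2 - 3)) = (19 + (-3 + sqrt(6)))*(16 + 1/(-1)) = (16 + sqrt(6))*(16 - 1) = (16 + sqrt(6))*15 = 240 + 15*sqrt(6)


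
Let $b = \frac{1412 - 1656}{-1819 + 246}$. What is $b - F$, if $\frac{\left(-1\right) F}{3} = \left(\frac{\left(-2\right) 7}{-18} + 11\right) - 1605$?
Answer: $- \frac{22554515}{4719} \approx -4779.5$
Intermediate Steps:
$b = \frac{244}{1573}$ ($b = - \frac{244}{-1573} = \left(-244\right) \left(- \frac{1}{1573}\right) = \frac{244}{1573} \approx 0.15512$)
$F = \frac{14339}{3}$ ($F = - 3 \left(\left(\frac{\left(-2\right) 7}{-18} + 11\right) - 1605\right) = - 3 \left(\left(\left(- \frac{1}{18}\right) \left(-14\right) + 11\right) - 1605\right) = - 3 \left(\left(\frac{7}{9} + 11\right) - 1605\right) = - 3 \left(\frac{106}{9} - 1605\right) = \left(-3\right) \left(- \frac{14339}{9}\right) = \frac{14339}{3} \approx 4779.7$)
$b - F = \frac{244}{1573} - \frac{14339}{3} = - \frac{22554515}{4719}$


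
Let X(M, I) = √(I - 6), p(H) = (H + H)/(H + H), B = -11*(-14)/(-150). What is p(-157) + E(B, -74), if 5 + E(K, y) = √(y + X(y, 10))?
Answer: -4 + 6*I*√2 ≈ -4.0 + 8.4853*I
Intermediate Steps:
B = -77/75 (B = 154*(-1/150) = -77/75 ≈ -1.0267)
p(H) = 1 (p(H) = (2*H)/((2*H)) = (2*H)*(1/(2*H)) = 1)
X(M, I) = √(-6 + I)
E(K, y) = -5 + √(2 + y) (E(K, y) = -5 + √(y + √(-6 + 10)) = -5 + √(y + √4) = -5 + √(y + 2) = -5 + √(2 + y))
p(-157) + E(B, -74) = 1 + (-5 + √(2 - 74)) = 1 + (-5 + √(-72)) = 1 + (-5 + 6*I*√2) = -4 + 6*I*√2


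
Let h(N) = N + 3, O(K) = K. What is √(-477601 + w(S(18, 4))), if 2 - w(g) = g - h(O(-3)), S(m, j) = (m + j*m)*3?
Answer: I*√477869 ≈ 691.28*I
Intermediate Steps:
S(m, j) = 3*m + 3*j*m
h(N) = 3 + N
w(g) = 2 - g (w(g) = 2 - (g - (3 - 3)) = 2 - (g - 1*0) = 2 - (g + 0) = 2 - g)
√(-477601 + w(S(18, 4))) = √(-477601 + (2 - 3*18*(1 + 4))) = √(-477601 + (2 - 3*18*5)) = √(-477601 + (2 - 1*270)) = √(-477601 + (2 - 270)) = √(-477601 - 268) = √(-477869) = I*√477869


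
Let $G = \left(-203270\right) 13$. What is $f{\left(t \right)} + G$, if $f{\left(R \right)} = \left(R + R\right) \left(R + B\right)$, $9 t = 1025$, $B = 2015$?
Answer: $- \frac{174765310}{81} \approx -2.1576 \cdot 10^{6}$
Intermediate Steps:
$t = \frac{1025}{9}$ ($t = \frac{1}{9} \cdot 1025 = \frac{1025}{9} \approx 113.89$)
$f{\left(R \right)} = 2 R \left(2015 + R\right)$ ($f{\left(R \right)} = \left(R + R\right) \left(R + 2015\right) = 2 R \left(2015 + R\right)$)
$G = -2642510$
$f{\left(t \right)} + G = 2 \cdot \frac{1025}{9} \left(2015 + \frac{1025}{9}\right) - 2642510 = 2 \cdot \frac{1025}{9} \cdot \frac{19160}{9} - 2642510 = \frac{39278000}{81} - 2642510 = - \frac{174765310}{81}$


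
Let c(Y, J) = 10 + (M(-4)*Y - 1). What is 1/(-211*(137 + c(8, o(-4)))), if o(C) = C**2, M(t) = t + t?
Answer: -1/17302 ≈ -5.7797e-5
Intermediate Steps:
M(t) = 2*t
c(Y, J) = 9 - 8*Y (c(Y, J) = 10 + ((2*(-4))*Y - 1) = 10 + (-8*Y - 1) = 10 + (-1 - 8*Y) = 9 - 8*Y)
1/(-211*(137 + c(8, o(-4)))) = 1/(-211*(137 + (9 - 8*8))) = 1/(-211*(137 + (9 - 64))) = 1/(-211*(137 - 55)) = 1/(-211*82) = 1/(-17302) = -1/17302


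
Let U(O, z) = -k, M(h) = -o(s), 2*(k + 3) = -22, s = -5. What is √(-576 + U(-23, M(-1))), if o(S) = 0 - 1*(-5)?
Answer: I*√562 ≈ 23.707*I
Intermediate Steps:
o(S) = 5 (o(S) = 0 + 5 = 5)
k = -14 (k = -3 + (½)*(-22) = -3 - 11 = -14)
M(h) = -5 (M(h) = -1*5 = -5)
U(O, z) = 14 (U(O, z) = -1*(-14) = 14)
√(-576 + U(-23, M(-1))) = √(-576 + 14) = √(-562) = I*√562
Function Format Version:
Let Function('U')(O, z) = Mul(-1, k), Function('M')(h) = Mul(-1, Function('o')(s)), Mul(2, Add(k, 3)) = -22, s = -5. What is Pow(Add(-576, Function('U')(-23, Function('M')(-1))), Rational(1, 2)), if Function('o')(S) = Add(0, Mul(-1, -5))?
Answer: Mul(I, Pow(562, Rational(1, 2))) ≈ Mul(23.707, I)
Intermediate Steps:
Function('o')(S) = 5 (Function('o')(S) = Add(0, 5) = 5)
k = -14 (k = Add(-3, Mul(Rational(1, 2), -22)) = Add(-3, -11) = -14)
Function('M')(h) = -5 (Function('M')(h) = Mul(-1, 5) = -5)
Function('U')(O, z) = 14 (Function('U')(O, z) = Mul(-1, -14) = 14)
Pow(Add(-576, Function('U')(-23, Function('M')(-1))), Rational(1, 2)) = Pow(Add(-576, 14), Rational(1, 2)) = Pow(-562, Rational(1, 2)) = Mul(I, Pow(562, Rational(1, 2)))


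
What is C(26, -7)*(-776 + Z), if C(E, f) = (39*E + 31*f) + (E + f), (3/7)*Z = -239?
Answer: -1088272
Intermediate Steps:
Z = -1673/3 (Z = (7/3)*(-239) = -1673/3 ≈ -557.67)
C(E, f) = 32*f + 40*E (C(E, f) = (31*f + 39*E) + (E + f) = 32*f + 40*E)
C(26, -7)*(-776 + Z) = (32*(-7) + 40*26)*(-776 - 1673/3) = (-224 + 1040)*(-4001/3) = 816*(-4001/3) = -1088272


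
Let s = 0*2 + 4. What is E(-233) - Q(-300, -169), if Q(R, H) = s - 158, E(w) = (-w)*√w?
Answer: 154 + 233*I*√233 ≈ 154.0 + 3556.6*I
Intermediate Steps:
E(w) = -w^(3/2)
s = 4 (s = 0 + 4 = 4)
Q(R, H) = -154 (Q(R, H) = 4 - 158 = -154)
E(-233) - Q(-300, -169) = -(-233)^(3/2) - 1*(-154) = -(-233)*I*√233 + 154 = 233*I*√233 + 154 = 154 + 233*I*√233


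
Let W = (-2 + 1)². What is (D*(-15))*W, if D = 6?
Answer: -90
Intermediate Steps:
W = 1 (W = (-1)² = 1)
(D*(-15))*W = (6*(-15))*1 = -90*1 = -90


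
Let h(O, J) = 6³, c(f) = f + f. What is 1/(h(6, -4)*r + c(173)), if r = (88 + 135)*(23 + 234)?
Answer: 1/12379522 ≈ 8.0779e-8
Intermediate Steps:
c(f) = 2*f
r = 57311 (r = 223*257 = 57311)
h(O, J) = 216
1/(h(6, -4)*r + c(173)) = 1/(216*57311 + 2*173) = 1/(12379176 + 346) = 1/12379522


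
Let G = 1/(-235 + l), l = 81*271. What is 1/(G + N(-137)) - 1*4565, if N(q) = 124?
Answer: -12292541809/2692785 ≈ -4565.0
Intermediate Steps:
l = 21951
G = 1/21716 (G = 1/(-235 + 21951) = 1/21716 ≈ 4.6049e-5)
1/(G + N(-137)) - 1*4565 = 1/(1/21716 + 124) - 1*4565 = 1/(2692785/21716) - 4565 = 21716/2692785 - 4565 = -12292541809/2692785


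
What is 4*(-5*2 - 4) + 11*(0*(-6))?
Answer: -56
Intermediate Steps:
4*(-5*2 - 4) + 11*(0*(-6)) = 4*(-10 - 4) + 11*0 = 4*(-14) + 0 = -56 + 0 = -56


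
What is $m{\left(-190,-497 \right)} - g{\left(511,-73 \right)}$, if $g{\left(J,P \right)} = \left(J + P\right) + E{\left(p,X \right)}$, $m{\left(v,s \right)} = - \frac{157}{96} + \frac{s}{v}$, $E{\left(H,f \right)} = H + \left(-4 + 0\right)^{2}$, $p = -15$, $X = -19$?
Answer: $- \frac{3994739}{9120} \approx -438.02$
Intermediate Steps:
$E{\left(H,f \right)} = 16 + H$ ($E{\left(H,f \right)} = H + \left(-4\right)^{2} = H + 16 = 16 + H$)
$m{\left(v,s \right)} = - \frac{157}{96} + \frac{s}{v}$ ($m{\left(v,s \right)} = \left(-157\right) \frac{1}{96} + \frac{s}{v} = - \frac{157}{96} + \frac{s}{v}$)
$g{\left(J,P \right)} = 1 + J + P$ ($g{\left(J,P \right)} = \left(J + P\right) + \left(16 - 15\right) = \left(J + P\right) + 1 = 1 + J + P$)
$m{\left(-190,-497 \right)} - g{\left(511,-73 \right)} = \left(- \frac{157}{96} - \frac{497}{-190}\right) - \left(1 + 511 - 73\right) = \left(- \frac{157}{96} - - \frac{497}{190}\right) - 439 = \left(- \frac{157}{96} + \frac{497}{190}\right) - 439 = \frac{8941}{9120} - 439 = - \frac{3994739}{9120}$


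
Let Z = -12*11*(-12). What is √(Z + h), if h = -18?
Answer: 3*√174 ≈ 39.573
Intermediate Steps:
Z = 1584 (Z = -132*(-12) = 1584)
√(Z + h) = √(1584 - 18) = √1566 = 3*√174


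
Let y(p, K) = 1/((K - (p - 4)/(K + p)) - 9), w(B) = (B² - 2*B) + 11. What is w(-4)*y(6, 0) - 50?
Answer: -215/4 ≈ -53.750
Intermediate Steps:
w(B) = 11 + B² - 2*B
y(p, K) = 1/(-9 + K - (-4 + p)/(K + p)) (y(p, K) = 1/((K - (-4 + p)/(K + p)) - 9) = 1/(-9 + K - (-4 + p)/(K + p)))
w(-4)*y(6, 0) - 50 = (11 + (-4)² - 2*(-4))*((0 + 6)/(4 + 0² - 10*6 - 9*0 + 0*6)) - 50 = (11 + 16 + 8)*(6/(4 + 0 - 60 + 0 + 0)) - 50 = 35*(6/(-56)) - 50 = 35*(-1/56*6) - 50 = 35*(-3/28) - 50 = -15/4 - 50 = -215/4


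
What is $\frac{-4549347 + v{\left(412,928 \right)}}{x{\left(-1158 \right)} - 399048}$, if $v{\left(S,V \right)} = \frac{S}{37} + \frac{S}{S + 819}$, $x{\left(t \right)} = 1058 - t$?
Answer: $\frac{207208585393}{18074507104} \approx 11.464$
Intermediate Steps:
$v{\left(S,V \right)} = \frac{S}{37} + \frac{S}{819 + S}$ ($v{\left(S,V \right)} = S \frac{1}{37} + \frac{S}{819 + S} = \frac{S}{37} + \frac{S}{819 + S}$)
$\frac{-4549347 + v{\left(412,928 \right)}}{x{\left(-1158 \right)} - 399048} = \frac{-4549347 + \frac{1}{37} \cdot 412 \frac{1}{819 + 412} \left(856 + 412\right)}{\left(1058 - -1158\right) - 399048} = \frac{-4549347 + \frac{1}{37} \cdot 412 \cdot \frac{1}{1231} \cdot 1268}{\left(1058 + 1158\right) - 399048} = \frac{-4549347 + \frac{1}{37} \cdot 412 \cdot \frac{1}{1231} \cdot 1268}{2216 - 399048} = \frac{-4549347 + \frac{522416}{45547}}{-396832} = \left(- \frac{207208585393}{45547}\right) \left(- \frac{1}{396832}\right) = \frac{207208585393}{18074507104}$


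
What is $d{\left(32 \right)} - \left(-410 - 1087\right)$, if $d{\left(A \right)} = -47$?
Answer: $1450$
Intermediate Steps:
$d{\left(32 \right)} - \left(-410 - 1087\right) = -47 - \left(-410 - 1087\right) = -47 - -1497 = -47 + 1497 = 1450$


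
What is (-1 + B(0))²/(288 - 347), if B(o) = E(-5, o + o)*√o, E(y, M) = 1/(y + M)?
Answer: -1/59 ≈ -0.016949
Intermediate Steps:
E(y, M) = 1/(M + y)
B(o) = √o/(-5 + 2*o) (B(o) = √o/((o + o) - 5) = √o/(2*o - 5) = √o/(-5 + 2*o))
(-1 + B(0))²/(288 - 347) = (-1 + √0/(-5 + 2*0))²/(288 - 347) = (-1 + 0/(-5 + 0))²/(-59) = -(-1 + 0/(-5))²/59 = -(-1 + 0*(-⅕))²/59 = -(-1 + 0)²/59 = -1/59*(-1)² = -1/59*1 = -1/59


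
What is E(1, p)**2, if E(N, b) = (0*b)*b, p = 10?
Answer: 0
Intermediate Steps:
E(N, b) = 0 (E(N, b) = 0*b = 0)
E(1, p)**2 = 0**2 = 0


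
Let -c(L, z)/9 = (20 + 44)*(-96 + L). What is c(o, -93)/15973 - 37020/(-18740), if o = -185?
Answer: 181225095/14966701 ≈ 12.109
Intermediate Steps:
c(L, z) = 55296 - 576*L (c(L, z) = -9*(20 + 44)*(-96 + L) = -576*(-96 + L) = -9*(-6144 + 64*L) = 55296 - 576*L)
c(o, -93)/15973 - 37020/(-18740) = (55296 - 576*(-185))/15973 - 37020/(-18740) = (55296 + 106560)*(1/15973) - 37020*(-1/18740) = 161856*(1/15973) + 1851/937 = 161856/15973 + 1851/937 = 181225095/14966701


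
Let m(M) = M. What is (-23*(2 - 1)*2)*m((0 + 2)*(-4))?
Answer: 368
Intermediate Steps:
(-23*(2 - 1)*2)*m((0 + 2)*(-4)) = (-23*(2 - 1)*2)*((0 + 2)*(-4)) = (-23*2)*(2*(-4)) = -23*2*(-8) = -46*(-8) = 368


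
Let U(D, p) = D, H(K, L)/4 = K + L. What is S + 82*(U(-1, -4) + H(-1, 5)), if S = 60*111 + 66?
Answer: 7956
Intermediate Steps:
H(K, L) = 4*K + 4*L (H(K, L) = 4*(K + L) = 4*K + 4*L)
S = 6726 (S = 6660 + 66 = 6726)
S + 82*(U(-1, -4) + H(-1, 5)) = 6726 + 82*(-1 + (4*(-1) + 4*5)) = 6726 + 82*(-1 + (-4 + 20)) = 6726 + 82*(-1 + 16) = 6726 + 82*15 = 6726 + 1230 = 7956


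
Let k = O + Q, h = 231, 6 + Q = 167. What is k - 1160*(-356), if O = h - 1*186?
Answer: 413166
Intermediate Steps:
Q = 161 (Q = -6 + 167 = 161)
O = 45 (O = 231 - 1*186 = 231 - 186 = 45)
k = 206 (k = 45 + 161 = 206)
k - 1160*(-356) = 206 - 1160*(-356) = 206 + 412960 = 413166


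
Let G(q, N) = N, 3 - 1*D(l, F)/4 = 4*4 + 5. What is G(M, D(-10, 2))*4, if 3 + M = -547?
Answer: -288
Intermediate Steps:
M = -550 (M = -3 - 547 = -550)
D(l, F) = -72 (D(l, F) = 12 - 4*(4*4 + 5) = 12 - 4*(16 + 5) = 12 - 4*21 = 12 - 84 = -72)
G(M, D(-10, 2))*4 = -72*4 = -288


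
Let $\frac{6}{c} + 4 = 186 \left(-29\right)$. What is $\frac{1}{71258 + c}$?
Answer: $\frac{2699}{192325339} \approx 1.4034 \cdot 10^{-5}$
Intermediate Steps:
$c = - \frac{3}{2699}$ ($c = \frac{6}{-4 + 186 \left(-29\right)} = \frac{6}{-4 - 5394} = \frac{6}{-5398} = 6 \left(- \frac{1}{5398}\right) = - \frac{3}{2699} \approx -0.0011115$)
$\frac{1}{71258 + c} = \frac{1}{71258 - \frac{3}{2699}} = \frac{1}{\frac{192325339}{2699}} = \frac{2699}{192325339}$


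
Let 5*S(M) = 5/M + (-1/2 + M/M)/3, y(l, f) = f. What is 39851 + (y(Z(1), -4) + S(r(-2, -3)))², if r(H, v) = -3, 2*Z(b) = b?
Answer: 3986949/100 ≈ 39870.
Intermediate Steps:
Z(b) = b/2
S(M) = 1/30 + 1/M (S(M) = (5/M + (-1/2 + M/M)/3)/5 = (5/M + (-1*½ + 1)*(⅓))/5 = (5/M + (-½ + 1)*(⅓))/5 = (5/M + (½)*(⅓))/5 = (5/M + ⅙)/5 = (⅙ + 5/M)/5 = 1/30 + 1/M)
39851 + (y(Z(1), -4) + S(r(-2, -3)))² = 39851 + (-4 + (1/30)*(30 - 3)/(-3))² = 39851 + (-4 + (1/30)*(-⅓)*27)² = 39851 + (-4 - 3/10)² = 39851 + (-43/10)² = 39851 + 1849/100 = 3986949/100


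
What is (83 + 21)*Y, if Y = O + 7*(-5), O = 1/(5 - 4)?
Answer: -3536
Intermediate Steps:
O = 1 (O = 1/1 = 1)
Y = -34 (Y = 1 + 7*(-5) = 1 - 35 = -34)
(83 + 21)*Y = (83 + 21)*(-34) = 104*(-34) = -3536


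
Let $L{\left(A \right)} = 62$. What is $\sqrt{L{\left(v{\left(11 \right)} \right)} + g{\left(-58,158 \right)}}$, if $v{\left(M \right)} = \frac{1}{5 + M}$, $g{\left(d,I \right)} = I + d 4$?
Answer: $2 i \sqrt{3} \approx 3.4641 i$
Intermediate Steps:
$g{\left(d,I \right)} = I + 4 d$
$\sqrt{L{\left(v{\left(11 \right)} \right)} + g{\left(-58,158 \right)}} = \sqrt{62 + \left(158 + 4 \left(-58\right)\right)} = \sqrt{62 + \left(158 - 232\right)} = \sqrt{62 - 74} = \sqrt{-12} = 2 i \sqrt{3}$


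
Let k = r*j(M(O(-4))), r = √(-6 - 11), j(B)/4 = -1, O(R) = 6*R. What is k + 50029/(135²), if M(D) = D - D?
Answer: 50029/18225 - 4*I*√17 ≈ 2.7451 - 16.492*I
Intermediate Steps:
M(D) = 0
j(B) = -4 (j(B) = 4*(-1) = -4)
r = I*√17 (r = √(-17) = I*√17 ≈ 4.1231*I)
k = -4*I*√17 (k = (I*√17)*(-4) = -4*I*√17 ≈ -16.492*I)
k + 50029/(135²) = -4*I*√17 + 50029/(135²) = -4*I*√17 + 50029/18225 = 50029/18225 - 4*I*√17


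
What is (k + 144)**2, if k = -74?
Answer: 4900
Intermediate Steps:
(k + 144)**2 = (-74 + 144)**2 = 70**2 = 4900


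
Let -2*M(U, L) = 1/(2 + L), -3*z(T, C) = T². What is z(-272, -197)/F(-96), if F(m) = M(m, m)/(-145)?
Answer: 2016803840/3 ≈ 6.7227e+8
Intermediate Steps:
z(T, C) = -T²/3
M(U, L) = -1/(2*(2 + L))
F(m) = 1/(145*(4 + 2*m)) (F(m) = -1/(4 + 2*m)/(-145) = -1/(4 + 2*m)*(-1/145) = 1/(145*(4 + 2*m)))
z(-272, -197)/F(-96) = (-⅓*(-272)²)/((1/(290*(2 - 96)))) = (-⅓*73984)/(((1/290)/(-94))) = -73984/(3*((1/290)*(-1/94))) = -73984/(3*(-1/27260)) = -73984/3*(-27260) = 2016803840/3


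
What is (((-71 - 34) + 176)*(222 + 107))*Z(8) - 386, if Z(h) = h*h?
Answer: 1494590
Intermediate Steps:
Z(h) = h**2
(((-71 - 34) + 176)*(222 + 107))*Z(8) - 386 = (((-71 - 34) + 176)*(222 + 107))*8**2 - 386 = ((-105 + 176)*329)*64 - 386 = (71*329)*64 - 386 = 23359*64 - 386 = 1494976 - 386 = 1494590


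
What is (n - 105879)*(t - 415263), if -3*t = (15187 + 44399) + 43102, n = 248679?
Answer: -64187505200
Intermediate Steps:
t = -102688/3 (t = -((15187 + 44399) + 43102)/3 = -(59586 + 43102)/3 = -1/3*102688 = -102688/3 ≈ -34229.)
(n - 105879)*(t - 415263) = (248679 - 105879)*(-102688/3 - 415263) = 142800*(-1348477/3) = -64187505200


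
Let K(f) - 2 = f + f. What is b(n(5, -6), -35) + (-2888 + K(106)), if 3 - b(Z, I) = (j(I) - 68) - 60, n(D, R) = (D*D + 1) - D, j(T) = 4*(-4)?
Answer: -2527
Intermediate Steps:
j(T) = -16
K(f) = 2 + 2*f (K(f) = 2 + (f + f) = 2 + 2*f)
n(D, R) = 1 + D² - D (n(D, R) = (D² + 1) - D = (1 + D²) - D = 1 + D² - D)
b(Z, I) = 147 (b(Z, I) = 3 - ((-16 - 68) - 60) = 3 - (-84 - 60) = 3 - 1*(-144) = 3 + 144 = 147)
b(n(5, -6), -35) + (-2888 + K(106)) = 147 + (-2888 + (2 + 2*106)) = 147 + (-2888 + (2 + 212)) = 147 + (-2888 + 214) = 147 - 2674 = -2527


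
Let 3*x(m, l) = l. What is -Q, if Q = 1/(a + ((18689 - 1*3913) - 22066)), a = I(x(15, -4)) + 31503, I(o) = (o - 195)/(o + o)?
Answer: -8/194293 ≈ -4.1175e-5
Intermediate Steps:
x(m, l) = l/3
I(o) = (-195 + o)/(2*o) (I(o) = (-195 + o)/((2*o)) = (-195 + o)*(1/(2*o)) = (-195 + o)/(2*o))
a = 252613/8 (a = (-195 + (1/3)*(-4))/(2*(((1/3)*(-4)))) + 31503 = (-195 - 4/3)/(2*(-4/3)) + 31503 = (1/2)*(-3/4)*(-589/3) + 31503 = 589/8 + 31503 = 252613/8 ≈ 31577.)
Q = 8/194293 (Q = 1/(252613/8 + ((18689 - 1*3913) - 22066)) = 1/(252613/8 + ((18689 - 3913) - 22066)) = 1/(252613/8 + (14776 - 22066)) = 1/(252613/8 - 7290) = 1/(194293/8) = 8/194293 ≈ 4.1175e-5)
-Q = -1*8/194293 = -8/194293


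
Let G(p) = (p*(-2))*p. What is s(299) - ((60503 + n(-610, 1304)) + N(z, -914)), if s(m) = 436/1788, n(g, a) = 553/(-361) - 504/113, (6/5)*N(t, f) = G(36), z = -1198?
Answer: -1063740033565/18234471 ≈ -58337.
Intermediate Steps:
G(p) = -2*p² (G(p) = (-2*p)*p = -2*p²)
N(t, f) = -2160 (N(t, f) = 5*(-2*36²)/6 = 5*(-2*1296)/6 = (⅚)*(-2592) = -2160)
n(g, a) = -244433/40793 (n(g, a) = 553*(-1/361) - 504*1/113 = -553/361 - 504/113 = -244433/40793)
s(m) = 109/447 (s(m) = 436*(1/1788) = 109/447)
s(299) - ((60503 + n(-610, 1304)) + N(z, -914)) = 109/447 - ((60503 - 244433/40793) - 2160) = 109/447 - (2467854446/40793 - 2160) = 109/447 - 1*2379741566/40793 = 109/447 - 2379741566/40793 = -1063740033565/18234471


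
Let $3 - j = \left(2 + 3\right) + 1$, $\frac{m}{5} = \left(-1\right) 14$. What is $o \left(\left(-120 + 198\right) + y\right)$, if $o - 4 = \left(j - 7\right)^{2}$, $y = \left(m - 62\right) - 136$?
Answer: $-19760$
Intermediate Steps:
$m = -70$ ($m = 5 \left(\left(-1\right) 14\right) = 5 \left(-14\right) = -70$)
$j = -3$ ($j = 3 - \left(\left(2 + 3\right) + 1\right) = 3 - \left(5 + 1\right) = 3 - 6 = -3$)
$y = -268$ ($y = \left(-70 - 62\right) - 136 = -132 - 136 = -268$)
$o = 104$ ($o = 4 + \left(-3 - 7\right)^{2} = 4 + \left(-10\right)^{2} = 4 + 100 = 104$)
$o \left(\left(-120 + 198\right) + y\right) = 104 \left(\left(-120 + 198\right) - 268\right) = 104 \left(78 - 268\right) = 104 \left(-190\right) = -19760$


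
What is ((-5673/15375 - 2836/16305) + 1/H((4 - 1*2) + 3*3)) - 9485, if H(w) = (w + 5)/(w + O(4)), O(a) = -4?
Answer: -2536336156841/267402000 ≈ -9485.1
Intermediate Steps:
H(w) = (5 + w)/(-4 + w) (H(w) = (w + 5)/(w - 4) = (5 + w)/(-4 + w))
((-5673/15375 - 2836/16305) + 1/H((4 - 1*2) + 3*3)) - 9485 = ((-5673/15375 - 2836/16305) + 1/((5 + ((4 - 1*2) + 3*3))/(-4 + ((4 - 1*2) + 3*3)))) - 9485 = ((-5673*1/15375 - 2836*1/16305) + 1/((5 + ((4 - 2) + 9))/(-4 + ((4 - 2) + 9)))) - 9485 = ((-1891/5125 - 2836/16305) + 1/((5 + (2 + 9))/(-4 + (2 + 9)))) - 9485 = (-9073451/16712625 + 1/((5 + 11)/(-4 + 11))) - 9485 = (-9073451/16712625 + 1/(16/7)) - 9485 = (-9073451/16712625 + 7/16) - 9485 = -28186841/267402000 - 9485 = -2536336156841/267402000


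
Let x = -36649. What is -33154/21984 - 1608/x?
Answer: -8803811/6012624 ≈ -1.4642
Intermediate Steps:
-33154/21984 - 1608/x = -33154/21984 - 1608/(-36649) = -33154*1/21984 - 1608*(-1/36649) = -16577/10992 + 24/547 = -8803811/6012624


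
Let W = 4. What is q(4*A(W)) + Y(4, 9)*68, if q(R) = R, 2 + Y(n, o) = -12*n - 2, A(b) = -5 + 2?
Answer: -3548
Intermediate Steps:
A(b) = -3
Y(n, o) = -4 - 12*n (Y(n, o) = -2 + (-12*n - 2) = -2 + (-2 - 12*n) = -4 - 12*n)
q(4*A(W)) + Y(4, 9)*68 = 4*(-3) + (-4 - 12*4)*68 = -12 + (-4 - 48)*68 = -12 - 52*68 = -12 - 3536 = -3548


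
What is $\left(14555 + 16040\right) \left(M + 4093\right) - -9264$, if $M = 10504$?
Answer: $446604479$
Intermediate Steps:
$\left(14555 + 16040\right) \left(M + 4093\right) - -9264 = \left(14555 + 16040\right) \left(10504 + 4093\right) - -9264 = 30595 \cdot 14597 + 9264 = 446595215 + 9264 = 446604479$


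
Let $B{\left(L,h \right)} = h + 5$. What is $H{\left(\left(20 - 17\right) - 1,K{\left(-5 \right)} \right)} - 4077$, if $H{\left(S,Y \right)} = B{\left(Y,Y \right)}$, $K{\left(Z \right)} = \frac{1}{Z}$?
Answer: $- \frac{20361}{5} \approx -4072.2$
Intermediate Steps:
$B{\left(L,h \right)} = 5 + h$
$H{\left(S,Y \right)} = 5 + Y$
$H{\left(\left(20 - 17\right) - 1,K{\left(-5 \right)} \right)} - 4077 = \left(5 + \frac{1}{-5}\right) - 4077 = \left(5 - \frac{1}{5}\right) - 4077 = \frac{24}{5} - 4077 = - \frac{20361}{5}$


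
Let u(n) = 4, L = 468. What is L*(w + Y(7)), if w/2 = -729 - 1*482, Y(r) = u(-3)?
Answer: -1131624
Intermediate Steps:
Y(r) = 4
w = -2422 (w = 2*(-729 - 1*482) = 2*(-729 - 482) = 2*(-1211) = -2422)
L*(w + Y(7)) = 468*(-2422 + 4) = 468*(-2418) = -1131624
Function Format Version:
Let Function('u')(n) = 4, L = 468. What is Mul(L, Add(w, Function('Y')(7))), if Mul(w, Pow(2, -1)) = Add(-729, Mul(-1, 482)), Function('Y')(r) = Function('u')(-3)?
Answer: -1131624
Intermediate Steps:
Function('Y')(r) = 4
w = -2422 (w = Mul(2, Add(-729, Mul(-1, 482))) = Mul(2, Add(-729, -482)) = Mul(2, -1211) = -2422)
Mul(L, Add(w, Function('Y')(7))) = Mul(468, Add(-2422, 4)) = Mul(468, -2418) = -1131624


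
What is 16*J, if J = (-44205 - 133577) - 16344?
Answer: -3106016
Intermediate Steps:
J = -194126 (J = -177782 - 16344 = -194126)
16*J = 16*(-194126) = -3106016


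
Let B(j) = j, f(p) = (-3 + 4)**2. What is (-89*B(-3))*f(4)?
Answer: 267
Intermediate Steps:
f(p) = 1 (f(p) = 1**2 = 1)
(-89*B(-3))*f(4) = -89*(-3)*1 = 267*1 = 267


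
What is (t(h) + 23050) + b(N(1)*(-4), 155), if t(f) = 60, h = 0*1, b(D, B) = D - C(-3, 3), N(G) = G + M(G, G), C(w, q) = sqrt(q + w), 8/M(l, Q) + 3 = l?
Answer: 23122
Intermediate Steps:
M(l, Q) = 8/(-3 + l)
N(G) = G + 8/(-3 + G)
b(D, B) = D (b(D, B) = D - sqrt(3 - 3) = D - sqrt(0) = D - 1*0 = D + 0 = D)
h = 0
(t(h) + 23050) + b(N(1)*(-4), 155) = (60 + 23050) + ((8 + 1*(-3 + 1))/(-3 + 1))*(-4) = 23110 + ((8 + 1*(-2))/(-2))*(-4) = 23110 - (8 - 2)/2*(-4) = 23110 - 1/2*6*(-4) = 23110 - 3*(-4) = 23110 + 12 = 23122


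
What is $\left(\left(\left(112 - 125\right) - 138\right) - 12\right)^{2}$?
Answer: $26569$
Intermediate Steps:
$\left(\left(\left(112 - 125\right) - 138\right) - 12\right)^{2} = \left(\left(-13 - 138\right) - 12\right)^{2} = \left(-151 - 12\right)^{2} = \left(-163\right)^{2} = 26569$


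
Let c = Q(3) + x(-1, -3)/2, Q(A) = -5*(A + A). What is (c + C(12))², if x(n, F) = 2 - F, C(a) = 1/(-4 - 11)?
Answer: 683929/900 ≈ 759.92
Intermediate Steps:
Q(A) = -10*A
C(a) = -1/15 (C(a) = 1/(-15) = -1/15)
c = -55/2 (c = -10*3 + (2 - 1*(-3))/2 = -30 + (2 + 3)*(½) = -30 + 5*(½) = -30 + 5/2 = -55/2 ≈ -27.500)
(c + C(12))² = (-55/2 - 1/15)² = (-827/30)² = 683929/900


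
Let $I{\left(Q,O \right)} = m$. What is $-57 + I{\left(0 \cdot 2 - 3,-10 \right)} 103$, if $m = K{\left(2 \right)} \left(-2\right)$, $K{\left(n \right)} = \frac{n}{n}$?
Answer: $-263$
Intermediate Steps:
$K{\left(n \right)} = 1$
$m = -2$ ($m = 1 \left(-2\right) = -2$)
$I{\left(Q,O \right)} = -2$
$-57 + I{\left(0 \cdot 2 - 3,-10 \right)} 103 = -57 - 206 = -263$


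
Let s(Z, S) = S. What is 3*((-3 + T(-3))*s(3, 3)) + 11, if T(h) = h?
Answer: -43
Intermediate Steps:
3*((-3 + T(-3))*s(3, 3)) + 11 = 3*((-3 - 3)*3) + 11 = 3*(-6*3) + 11 = 3*(-18) + 11 = -54 + 11 = -43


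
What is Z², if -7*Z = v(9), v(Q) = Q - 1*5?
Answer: 16/49 ≈ 0.32653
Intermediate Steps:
v(Q) = -5 + Q (v(Q) = Q - 5 = -5 + Q)
Z = -4/7 (Z = -(-5 + 9)/7 = -⅐*4 = -4/7 ≈ -0.57143)
Z² = (-4/7)² = 16/49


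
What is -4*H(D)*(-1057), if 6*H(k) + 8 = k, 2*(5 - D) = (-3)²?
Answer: -5285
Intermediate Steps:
D = ½ (D = 5 - ½*(-3)² = 5 - ½*9 = 5 - 9/2 = ½ ≈ 0.50000)
H(k) = -4/3 + k/6
-4*H(D)*(-1057) = -4*(-4/3 + (⅙)*(½))*(-1057) = -4*(-4/3 + 1/12)*(-1057) = -4*(-5/4)*(-1057) = 5*(-1057) = -5285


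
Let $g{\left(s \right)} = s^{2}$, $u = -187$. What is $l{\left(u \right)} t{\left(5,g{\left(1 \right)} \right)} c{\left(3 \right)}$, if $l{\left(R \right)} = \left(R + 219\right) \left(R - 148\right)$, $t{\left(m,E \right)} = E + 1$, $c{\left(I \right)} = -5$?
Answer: $107200$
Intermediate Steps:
$t{\left(m,E \right)} = 1 + E$
$l{\left(R \right)} = \left(-148 + R\right) \left(219 + R\right)$ ($l{\left(R \right)} = \left(219 + R\right) \left(-148 + R\right) = \left(-148 + R\right) \left(219 + R\right)$)
$l{\left(u \right)} t{\left(5,g{\left(1 \right)} \right)} c{\left(3 \right)} = \left(-32412 + \left(-187\right)^{2} + 71 \left(-187\right)\right) \left(1 + 1^{2}\right) \left(-5\right) = \left(-32412 + 34969 - 13277\right) \left(1 + 1\right) \left(-5\right) = - 10720 \cdot 2 \left(-5\right) = \left(-10720\right) \left(-10\right) = 107200$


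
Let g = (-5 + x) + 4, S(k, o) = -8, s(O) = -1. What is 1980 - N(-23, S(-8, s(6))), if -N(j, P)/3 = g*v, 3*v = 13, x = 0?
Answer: 1967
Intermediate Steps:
v = 13/3 (v = (⅓)*13 = 13/3 ≈ 4.3333)
g = -1 (g = (-5 + 0) + 4 = -5 + 4 = -1)
N(j, P) = 13 (N(j, P) = -(-3)*13/3 = -3*(-13/3) = 13)
1980 - N(-23, S(-8, s(6))) = 1980 - 1*13 = 1980 - 13 = 1967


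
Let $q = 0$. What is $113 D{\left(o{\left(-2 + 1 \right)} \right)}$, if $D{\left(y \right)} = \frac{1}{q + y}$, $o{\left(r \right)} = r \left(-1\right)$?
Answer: $113$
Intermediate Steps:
$o{\left(r \right)} = - r$
$D{\left(y \right)} = \frac{1}{y}$ ($D{\left(y \right)} = \frac{1}{0 + y} = \frac{1}{y}$)
$113 D{\left(o{\left(-2 + 1 \right)} \right)} = \frac{113}{\left(-1\right) \left(-2 + 1\right)} = \frac{113}{\left(-1\right) \left(-1\right)} = \frac{113}{1} = 113 \cdot 1 = 113$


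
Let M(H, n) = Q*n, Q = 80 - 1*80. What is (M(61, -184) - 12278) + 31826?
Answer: 19548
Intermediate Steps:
Q = 0 (Q = 80 - 80 = 0)
M(H, n) = 0 (M(H, n) = 0*n = 0)
(M(61, -184) - 12278) + 31826 = (0 - 12278) + 31826 = -12278 + 31826 = 19548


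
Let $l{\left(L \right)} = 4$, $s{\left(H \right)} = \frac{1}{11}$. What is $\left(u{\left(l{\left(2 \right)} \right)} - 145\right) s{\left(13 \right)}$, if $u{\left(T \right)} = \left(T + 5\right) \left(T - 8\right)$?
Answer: $- \frac{181}{11} \approx -16.455$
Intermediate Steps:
$s{\left(H \right)} = \frac{1}{11}$
$u{\left(T \right)} = \left(-8 + T\right) \left(5 + T\right)$ ($u{\left(T \right)} = \left(5 + T\right) \left(-8 + T\right) = \left(-8 + T\right) \left(5 + T\right)$)
$\left(u{\left(l{\left(2 \right)} \right)} - 145\right) s{\left(13 \right)} = \left(\left(-40 + 4^{2} - 12\right) - 145\right) \frac{1}{11} = \left(\left(-40 + 16 - 12\right) - 145\right) \frac{1}{11} = \left(-36 - 145\right) \frac{1}{11} = \left(-181\right) \frac{1}{11} = - \frac{181}{11}$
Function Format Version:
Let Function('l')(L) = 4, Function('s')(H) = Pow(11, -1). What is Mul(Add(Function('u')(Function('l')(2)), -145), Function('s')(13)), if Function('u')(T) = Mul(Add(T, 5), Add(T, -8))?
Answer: Rational(-181, 11) ≈ -16.455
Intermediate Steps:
Function('s')(H) = Rational(1, 11)
Function('u')(T) = Mul(Add(-8, T), Add(5, T)) (Function('u')(T) = Mul(Add(5, T), Add(-8, T)) = Mul(Add(-8, T), Add(5, T)))
Mul(Add(Function('u')(Function('l')(2)), -145), Function('s')(13)) = Mul(Add(Add(-40, Pow(4, 2), Mul(-3, 4)), -145), Rational(1, 11)) = Mul(Add(Add(-40, 16, -12), -145), Rational(1, 11)) = Mul(Add(-36, -145), Rational(1, 11)) = Mul(-181, Rational(1, 11)) = Rational(-181, 11)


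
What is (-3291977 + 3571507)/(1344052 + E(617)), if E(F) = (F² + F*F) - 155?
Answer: 55906/421055 ≈ 0.13278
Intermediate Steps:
E(F) = -155 + 2*F² (E(F) = (F² + F²) - 155 = 2*F² - 155 = -155 + 2*F²)
(-3291977 + 3571507)/(1344052 + E(617)) = (-3291977 + 3571507)/(1344052 + (-155 + 2*617²)) = 279530/(1344052 + (-155 + 2*380689)) = 279530/(1344052 + (-155 + 761378)) = 279530/(1344052 + 761223) = 279530/2105275 = 279530*(1/2105275) = 55906/421055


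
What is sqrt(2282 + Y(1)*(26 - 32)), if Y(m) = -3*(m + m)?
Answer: sqrt(2318) ≈ 48.146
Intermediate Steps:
Y(m) = -6*m
sqrt(2282 + Y(1)*(26 - 32)) = sqrt(2282 + (-6*1)*(26 - 32)) = sqrt(2282 - 6*(-6)) = sqrt(2282 + 36) = sqrt(2318)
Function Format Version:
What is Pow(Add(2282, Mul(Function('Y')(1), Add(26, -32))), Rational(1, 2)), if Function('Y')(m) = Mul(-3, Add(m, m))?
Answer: Pow(2318, Rational(1, 2)) ≈ 48.146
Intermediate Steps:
Function('Y')(m) = Mul(-6, m) (Function('Y')(m) = Mul(-3, Mul(2, m)) = Mul(-6, m))
Pow(Add(2282, Mul(Function('Y')(1), Add(26, -32))), Rational(1, 2)) = Pow(Add(2282, Mul(Mul(-6, 1), Add(26, -32))), Rational(1, 2)) = Pow(Add(2282, Mul(-6, -6)), Rational(1, 2)) = Pow(Add(2282, 36), Rational(1, 2)) = Pow(2318, Rational(1, 2))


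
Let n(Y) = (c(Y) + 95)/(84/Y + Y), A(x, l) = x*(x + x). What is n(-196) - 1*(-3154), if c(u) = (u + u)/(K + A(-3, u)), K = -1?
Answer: 73716189/23375 ≈ 3153.6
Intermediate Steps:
A(x, l) = 2*x**2 (A(x, l) = x*(2*x) = 2*x**2)
c(u) = 2*u/17 (c(u) = (u + u)/(-1 + 2*(-3)**2) = (2*u)/(-1 + 2*9) = (2*u)/(-1 + 18) = (2*u)/17 = (2*u)*(1/17) = 2*u/17)
n(Y) = (95 + 2*Y/17)/(Y + 84/Y) (n(Y) = (2*Y/17 + 95)/(84/Y + Y) = (95 + 2*Y/17)/(Y + 84/Y))
n(-196) - 1*(-3154) = (1/17)*(-196)*(1615 + 2*(-196))/(84 + (-196)**2) - 1*(-3154) = (1/17)*(-196)*(1615 - 392)/(84 + 38416) + 3154 = (1/17)*(-196)*1223/38500 + 3154 = (1/17)*(-196)*(1/38500)*1223 + 3154 = -8561/23375 + 3154 = 73716189/23375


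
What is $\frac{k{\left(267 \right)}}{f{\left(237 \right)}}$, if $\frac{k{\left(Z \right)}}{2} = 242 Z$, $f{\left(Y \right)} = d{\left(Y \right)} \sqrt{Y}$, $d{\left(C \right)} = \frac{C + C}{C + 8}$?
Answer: $\frac{5276810 \sqrt{237}}{18723} \approx 4338.8$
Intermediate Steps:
$d{\left(C \right)} = \frac{2 C}{8 + C}$
$f{\left(Y \right)} = \frac{2 Y^{\frac{3}{2}}}{8 + Y}$ ($f{\left(Y \right)} = \frac{2 Y}{8 + Y} \sqrt{Y} = \frac{2 Y^{\frac{3}{2}}}{8 + Y}$)
$k{\left(Z \right)} = 484 Z$ ($k{\left(Z \right)} = 2 \cdot 242 Z = 484 Z$)
$\frac{k{\left(267 \right)}}{f{\left(237 \right)}} = \frac{484 \cdot 267}{2 \cdot 237^{\frac{3}{2}} \frac{1}{8 + 237}} = \frac{129228}{2 \cdot 237 \sqrt{237} \cdot \frac{1}{245}} = \frac{129228}{\frac{474}{245} \sqrt{237}} = 129228 \frac{245 \sqrt{237}}{112338} = \frac{5276810 \sqrt{237}}{18723}$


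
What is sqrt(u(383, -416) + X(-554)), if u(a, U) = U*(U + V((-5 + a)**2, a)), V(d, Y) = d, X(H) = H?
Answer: I*sqrt(59267242) ≈ 7698.5*I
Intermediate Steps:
u(a, U) = U*(U + (-5 + a)**2)
sqrt(u(383, -416) + X(-554)) = sqrt(-416*(-416 + (-5 + 383)**2) - 554) = sqrt(-416*(-416 + 378**2) - 554) = sqrt(-416*(-416 + 142884) - 554) = sqrt(-416*142468 - 554) = sqrt(-59266688 - 554) = sqrt(-59267242) = I*sqrt(59267242)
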